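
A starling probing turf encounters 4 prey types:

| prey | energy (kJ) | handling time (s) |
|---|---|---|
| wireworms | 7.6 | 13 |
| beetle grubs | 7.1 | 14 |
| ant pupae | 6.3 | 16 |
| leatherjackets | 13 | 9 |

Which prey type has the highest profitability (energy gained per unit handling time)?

leatherjackets

Profitability E/h (kJ/s): wireworms = 7.6/13 = 0.585, beetle grubs = 7.1/14 = 0.507, ant pupae = 6.3/16 = 0.394, leatherjackets = 13/9 = 1.44.
Ranked: leatherjackets > wireworms > beetle grubs > ant pupae.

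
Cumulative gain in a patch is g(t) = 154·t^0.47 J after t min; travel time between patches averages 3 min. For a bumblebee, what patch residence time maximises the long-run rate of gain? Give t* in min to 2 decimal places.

2.66 min

Optimal t* satisfies g'(t*) = g(t*)/(T + t*).
g'(t) = 0.47·154·t^-0.53. Setting 0.47·154·t^-0.53 = 154·t^0.47/(3+t) gives 0.47(3+t) = t, so 0.53·t = 0.47×3.
t* = 0.47×3/0.53 = 2.66 min.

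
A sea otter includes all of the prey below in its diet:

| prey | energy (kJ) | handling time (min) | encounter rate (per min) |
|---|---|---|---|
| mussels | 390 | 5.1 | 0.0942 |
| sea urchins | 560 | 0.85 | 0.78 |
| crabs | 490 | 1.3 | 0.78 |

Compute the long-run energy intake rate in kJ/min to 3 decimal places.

R = (0.0942×390 + 0.78×560 + 0.78×490) / (1 + 0.0942×5.1 + 0.78×0.85 + 0.78×1.3) = 855.7/3.157 = 271 kJ/min.

271.024 kJ/min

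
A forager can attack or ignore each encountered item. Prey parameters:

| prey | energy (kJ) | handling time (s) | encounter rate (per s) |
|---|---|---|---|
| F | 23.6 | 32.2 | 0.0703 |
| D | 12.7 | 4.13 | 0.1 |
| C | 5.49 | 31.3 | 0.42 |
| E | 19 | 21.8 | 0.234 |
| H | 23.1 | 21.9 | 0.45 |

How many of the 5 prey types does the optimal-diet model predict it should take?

2

Profitabilities (E/h, kJ/s): D 3.08, H 1.05, E 0.872, F 0.733, C 0.175. Add prey in this order while the next type's profitability exceeds the intake rate on those already taken.
Rate on top 1: 0.8988. H: 1.05 > 0.8988 → include.
Rate on top 2: 1.035. E: 0.872 < 1.035 → exclude; stop.
Optimal diet: D, H — 2 of 5 types.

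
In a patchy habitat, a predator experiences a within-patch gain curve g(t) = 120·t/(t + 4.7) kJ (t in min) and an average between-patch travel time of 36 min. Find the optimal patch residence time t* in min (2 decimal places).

Optimal t* satisfies g'(t*) = g(t*)/(T + t*).
g'(t) = 120·4.7/(t + 4.7)². Setting 120·4.7/(t+4.7)² = 120t/[(t+4.7)(36+t)] gives 4.7(36+t) = t(t+4.7), so t² = 4.7×36 = 169.2.
t* = √169.2 = 13.01 min.

13.01 min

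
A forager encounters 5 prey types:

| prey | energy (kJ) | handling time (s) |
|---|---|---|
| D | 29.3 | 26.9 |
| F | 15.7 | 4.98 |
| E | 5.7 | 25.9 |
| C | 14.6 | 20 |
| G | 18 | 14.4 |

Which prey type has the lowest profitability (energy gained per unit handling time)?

In descending order of E/h:
F: 15.7/4.98 = 3.15 kJ/s
G: 18/14.4 = 1.25 kJ/s
D: 29.3/26.9 = 1.09 kJ/s
C: 14.6/20 = 0.73 kJ/s
E: 5.7/25.9 = 0.22 kJ/s

E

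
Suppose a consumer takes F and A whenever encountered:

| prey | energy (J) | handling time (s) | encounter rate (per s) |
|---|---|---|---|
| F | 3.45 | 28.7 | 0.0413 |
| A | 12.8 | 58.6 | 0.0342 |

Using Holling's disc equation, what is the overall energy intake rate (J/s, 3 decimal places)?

R = Σλ_iE_i / (1 + Σλ_ih_i)
Numerator: 0.0413×3.45 + 0.0342×12.8 = 0.5802
Denominator: 1 + 0.0413×28.7 + 0.0342×58.6 = 4.189
R = 0.5802/4.189 = 0.1385 J/s

0.139 J/s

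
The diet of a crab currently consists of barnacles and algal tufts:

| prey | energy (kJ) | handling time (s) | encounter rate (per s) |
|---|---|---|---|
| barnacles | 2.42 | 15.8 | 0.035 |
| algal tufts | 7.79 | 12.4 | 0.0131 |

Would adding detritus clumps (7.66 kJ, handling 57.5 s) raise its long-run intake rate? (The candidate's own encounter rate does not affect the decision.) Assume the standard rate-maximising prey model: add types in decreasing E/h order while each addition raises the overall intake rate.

Yes

Current rate: (0.035×2.42 + 0.0131×7.79)/(1 + 0.035×15.8 + 0.0131×12.4) = 0.1089 kJ/s.
detritus clumps: E/h = 7.66/57.5 = 0.1332 kJ/s.
Since 0.1332 > R, including detritus clumps increases the long-run rate.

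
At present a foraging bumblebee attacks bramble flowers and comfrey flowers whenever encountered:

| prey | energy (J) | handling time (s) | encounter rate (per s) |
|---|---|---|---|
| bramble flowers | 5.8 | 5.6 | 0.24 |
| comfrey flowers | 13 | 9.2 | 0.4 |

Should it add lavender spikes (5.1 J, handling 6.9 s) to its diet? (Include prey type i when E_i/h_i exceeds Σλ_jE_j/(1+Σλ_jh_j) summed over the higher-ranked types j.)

Current rate: (0.24×5.8 + 0.4×13)/(1 + 0.24×5.6 + 0.4×9.2) = 1.094 J/s.
Profitability of lavender spikes: 5.1/6.9 = 0.7391 J/s.
0.7391 < 1.094, so adding lavender spikes would lower the average — exclude it.

No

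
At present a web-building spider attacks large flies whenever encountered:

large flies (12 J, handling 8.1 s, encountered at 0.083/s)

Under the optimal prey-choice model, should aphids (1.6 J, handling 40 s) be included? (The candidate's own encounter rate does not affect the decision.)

On large flies alone, R = ΣλE/(1+Σλh) = 0.996/1.672 = 0.5956 J/s.
Profitability of aphids: 1.6/40 = 0.04 J/s.
0.04 < 0.5956, so adding aphids would lower the average — exclude it.

No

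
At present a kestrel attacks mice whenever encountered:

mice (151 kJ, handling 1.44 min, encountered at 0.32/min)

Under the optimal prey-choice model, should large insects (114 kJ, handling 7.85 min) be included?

No

Current rate: (0.32×151)/(1 + 0.32×1.44) = 33.08 kJ/min.
large insects: E/h = 114/7.85 = 14.52 kJ/min.
Since 14.52 < R, time spent handling large insects is better spent searching.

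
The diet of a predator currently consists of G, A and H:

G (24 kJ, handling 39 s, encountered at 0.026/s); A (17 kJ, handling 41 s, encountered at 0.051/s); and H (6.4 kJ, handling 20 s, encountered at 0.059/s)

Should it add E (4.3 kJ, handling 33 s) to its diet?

Intake rate on the current diet: R = (0.026×24 + 0.051×17 + 0.059×6.4) / (1 + 0.026×39 + 0.051×41 + 0.059×20) = 1.869/5.285 = 0.3536 kJ/s.
Profitability of E: 4.3/33 = 0.1303 kJ/s.
Since 0.1303 < R, time spent handling E is better spent searching.

No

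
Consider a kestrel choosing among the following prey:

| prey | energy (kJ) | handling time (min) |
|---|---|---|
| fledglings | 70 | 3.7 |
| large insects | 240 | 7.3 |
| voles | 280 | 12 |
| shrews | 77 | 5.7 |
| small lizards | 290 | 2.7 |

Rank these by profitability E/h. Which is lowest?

shrews

In descending order of E/h:
small lizards: 290/2.7 = 107 kJ/min
large insects: 240/7.3 = 32.9 kJ/min
voles: 280/12 = 23.3 kJ/min
fledglings: 70/3.7 = 18.9 kJ/min
shrews: 77/5.7 = 13.5 kJ/min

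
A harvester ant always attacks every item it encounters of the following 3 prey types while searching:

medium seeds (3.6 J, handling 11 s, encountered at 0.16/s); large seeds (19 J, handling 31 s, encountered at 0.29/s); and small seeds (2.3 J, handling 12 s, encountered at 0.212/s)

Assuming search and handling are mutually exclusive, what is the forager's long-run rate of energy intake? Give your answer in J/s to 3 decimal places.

R = (0.16×3.6 + 0.29×19 + 0.212×2.3) / (1 + 0.16×11 + 0.29×31 + 0.212×12) = 6.574/14.29 = 0.4599 J/s.

0.460 J/s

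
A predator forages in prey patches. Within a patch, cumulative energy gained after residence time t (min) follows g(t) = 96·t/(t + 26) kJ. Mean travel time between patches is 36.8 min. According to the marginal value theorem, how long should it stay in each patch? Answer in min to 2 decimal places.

Optimal t* satisfies g'(t*) = g(t*)/(T + t*).
g'(t) = 96·26/(t + 26)². Setting 96·26/(t+26)² = 96t/[(t+26)(36.8+t)] gives 26(36.8+t) = t(t+26), so t² = 26×36.8 = 956.8.
t* = √956.8 = 30.93 min.

30.93 min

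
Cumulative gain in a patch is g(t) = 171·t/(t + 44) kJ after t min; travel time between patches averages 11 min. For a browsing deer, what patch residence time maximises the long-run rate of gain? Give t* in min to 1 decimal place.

By the marginal value theorem, leave when the instantaneous gain rate g'(t) equals the habitat-wide average g(t)/(T + t).
g'(t) = 171·44/(t + 44)². Setting 171·44/(t+44)² = 171t/[(t+44)(11+t)] gives 44(11+t) = t(t+44), so t² = 44×11 = 484.
t* = √484 = 22 min.

22.0 min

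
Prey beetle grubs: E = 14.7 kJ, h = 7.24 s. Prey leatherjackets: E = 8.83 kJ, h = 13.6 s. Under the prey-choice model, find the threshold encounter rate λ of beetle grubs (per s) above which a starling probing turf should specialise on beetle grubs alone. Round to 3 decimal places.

0.065 per s

Drop leatherjackets once their profitability E₂/h₂ falls below the rate achievable on beetle grubs alone: E₂/h₂ = λE₁/(1 + λh₁).
Solve for λ: λE₁h₂ = E₂(1 + λh₁) → λ(E₁h₂ − E₂h₁) = E₂ → λ = E₂/(E₁h₂ − E₂h₁).
λ = 8.83/(14.7×13.6 − 8.83×7.24) = 8.83/136 = 0.06493 per s.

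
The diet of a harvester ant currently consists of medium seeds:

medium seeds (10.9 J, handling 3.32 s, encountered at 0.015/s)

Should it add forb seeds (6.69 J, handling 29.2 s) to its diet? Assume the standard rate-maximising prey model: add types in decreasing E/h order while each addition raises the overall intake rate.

Yes

Intake rate on the current diet: R = (0.015×10.9) / (1 + 0.015×3.32) = 0.1635/1.05 = 0.1557 J/s.
Profitability of forb seeds: 6.69/29.2 = 0.2291 J/s.
0.2291 > 0.1557, so adding forb seeds raises the average — include it.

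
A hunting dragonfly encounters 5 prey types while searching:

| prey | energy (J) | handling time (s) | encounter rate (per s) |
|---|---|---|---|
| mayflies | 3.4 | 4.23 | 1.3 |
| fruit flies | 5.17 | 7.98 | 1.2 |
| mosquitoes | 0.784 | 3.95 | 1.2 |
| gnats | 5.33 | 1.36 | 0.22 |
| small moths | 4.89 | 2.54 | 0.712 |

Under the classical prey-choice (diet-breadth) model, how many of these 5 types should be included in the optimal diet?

2

Rank by E/h (J/s): gnats 3.92, small moths 1.93, mayflies 0.804, fruit flies 0.648, mosquitoes 0.198. Include each in turn until the next type's E/h falls below the running intake rate.
Rate on top 1: 0.9026. small moths: 1.93 > 0.9026 → include.
Rate on top 2: 1.498. mayflies: 0.804 < 1.498 → exclude; stop.
Optimal diet: gnats, small moths — 2 of 5 types.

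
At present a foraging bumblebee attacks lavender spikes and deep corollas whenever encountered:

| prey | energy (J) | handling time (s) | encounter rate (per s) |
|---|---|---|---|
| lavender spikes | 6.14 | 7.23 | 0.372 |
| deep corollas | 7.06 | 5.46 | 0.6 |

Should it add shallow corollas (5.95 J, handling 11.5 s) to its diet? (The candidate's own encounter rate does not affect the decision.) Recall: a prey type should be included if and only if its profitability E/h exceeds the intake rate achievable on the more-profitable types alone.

Intake rate on the current diet: R = (0.372×6.14 + 0.6×7.06) / (1 + 0.372×7.23 + 0.6×5.46) = 6.52/6.966 = 0.936 J/s.
Profitability of shallow corollas: 5.95/11.5 = 0.5174 J/s.
0.5174 < 0.936, so adding shallow corollas would lower the average — exclude it.

No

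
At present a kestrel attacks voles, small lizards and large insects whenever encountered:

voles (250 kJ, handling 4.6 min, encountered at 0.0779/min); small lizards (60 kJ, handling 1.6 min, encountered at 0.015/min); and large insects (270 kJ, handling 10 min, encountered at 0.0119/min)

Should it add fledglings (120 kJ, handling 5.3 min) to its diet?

On voles, small lizards and large insects alone, R = ΣλE/(1+Σλh) = 23.59/1.501 = 15.71 kJ/min.
Profitability of fledglings: 120/5.3 = 22.64 kJ/min.
22.64 > 15.71, so adding fledglings raises the average — include it.

Yes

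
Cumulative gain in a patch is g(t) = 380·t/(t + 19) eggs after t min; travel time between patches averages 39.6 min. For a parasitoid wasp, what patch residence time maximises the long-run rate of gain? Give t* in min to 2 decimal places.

Optimal t* satisfies g'(t*) = g(t*)/(T + t*).
g'(t) = 380·19/(t + 19)². Setting 380·19/(t+19)² = 380t/[(t+19)(39.6+t)] gives 19(39.6+t) = t(t+19), so t² = 19×39.6 = 752.4.
t* = √752.4 = 27.43 min.

27.43 min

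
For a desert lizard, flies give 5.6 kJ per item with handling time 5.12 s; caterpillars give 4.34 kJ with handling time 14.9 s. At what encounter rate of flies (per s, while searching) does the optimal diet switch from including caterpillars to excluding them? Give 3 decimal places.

0.071 per s

Drop caterpillars once their profitability E₂/h₂ falls below the rate achievable on flies alone: E₂/h₂ = λE₁/(1 + λh₁).
Solve for λ: λE₁h₂ = E₂(1 + λh₁) → λ(E₁h₂ − E₂h₁) = E₂ → λ = E₂/(E₁h₂ − E₂h₁).
λ = 4.34/(5.6×14.9 − 4.34×5.12) = 4.34/61.22 = 0.07089 per s.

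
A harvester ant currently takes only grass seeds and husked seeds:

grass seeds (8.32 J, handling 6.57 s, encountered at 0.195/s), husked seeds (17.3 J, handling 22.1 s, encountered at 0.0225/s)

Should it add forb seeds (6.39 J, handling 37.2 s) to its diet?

No

Intake rate on the current diet: R = (0.195×8.32 + 0.0225×17.3) / (1 + 0.195×6.57 + 0.0225×22.1) = 2.012/2.778 = 0.724 J/s.
forb seeds: E/h = 6.39/37.2 = 0.1718 J/s.
Since 0.1718 < R, time spent handling forb seeds is better spent searching.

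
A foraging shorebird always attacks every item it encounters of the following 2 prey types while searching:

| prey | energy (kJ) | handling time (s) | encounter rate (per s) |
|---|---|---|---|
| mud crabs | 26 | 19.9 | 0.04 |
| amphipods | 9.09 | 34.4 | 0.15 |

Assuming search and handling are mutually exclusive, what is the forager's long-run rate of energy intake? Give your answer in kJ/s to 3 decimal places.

0.346 kJ/s

R = Σλ_iE_i / (1 + Σλ_ih_i)
Numerator: 0.04×26 + 0.15×9.09 = 2.404
Denominator: 1 + 0.04×19.9 + 0.15×34.4 = 6.956
R = 2.404/6.956 = 0.3455 kJ/s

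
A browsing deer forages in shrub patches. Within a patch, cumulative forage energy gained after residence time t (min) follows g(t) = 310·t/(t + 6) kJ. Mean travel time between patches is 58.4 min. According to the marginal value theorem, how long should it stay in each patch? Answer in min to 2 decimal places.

Maximise g(t)/(T+t): set derivative to zero → g'(t)(T+t) = g(t).
g'(t) = 310·6/(t + 6)². Setting 310·6/(t+6)² = 310t/[(t+6)(58.4+t)] gives 6(58.4+t) = t(t+6), so t² = 6×58.4 = 350.4.
t* = √350.4 = 18.72 min.

18.72 min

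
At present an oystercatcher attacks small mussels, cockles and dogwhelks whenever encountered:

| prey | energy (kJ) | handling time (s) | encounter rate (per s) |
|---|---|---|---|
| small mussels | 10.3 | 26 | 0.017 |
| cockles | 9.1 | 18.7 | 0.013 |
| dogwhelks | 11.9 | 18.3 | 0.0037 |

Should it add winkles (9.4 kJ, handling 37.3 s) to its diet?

Yes

On small mussels, cockles and dogwhelks alone, R = ΣλE/(1+Σλh) = 0.3374/1.753 = 0.1925 kJ/s.
winkles: E/h = 9.4/37.3 = 0.252 kJ/s.
Since 0.252 > R, including winkles increases the long-run rate.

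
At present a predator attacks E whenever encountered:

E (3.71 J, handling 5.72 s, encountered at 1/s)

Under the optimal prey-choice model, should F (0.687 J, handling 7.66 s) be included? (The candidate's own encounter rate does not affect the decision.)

Current rate: (1×3.71)/(1 + 1×5.72) = 0.5521 J/s.
F: E/h = 0.687/7.66 = 0.08969 J/s.
0.08969 < 0.5521, so adding F would lower the average — exclude it.

No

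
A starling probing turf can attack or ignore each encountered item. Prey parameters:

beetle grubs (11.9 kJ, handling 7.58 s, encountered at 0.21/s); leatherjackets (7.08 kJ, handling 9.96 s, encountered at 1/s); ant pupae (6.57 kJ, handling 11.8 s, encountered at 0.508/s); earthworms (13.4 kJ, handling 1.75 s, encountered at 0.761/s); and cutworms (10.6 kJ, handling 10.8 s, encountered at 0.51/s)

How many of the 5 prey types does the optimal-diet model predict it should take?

Profitabilities (E/h, kJ/s): earthworms 7.66, beetle grubs 1.57, cutworms 0.981, leatherjackets 0.711, ant pupae 0.557. Add prey in this order while the next type's profitability exceeds the intake rate on those already taken.
Rate on top 1: 4.373. beetle grubs: 1.57 < 4.373 → exclude; stop.
Optimal diet: earthworms — 1 of 5 types.

1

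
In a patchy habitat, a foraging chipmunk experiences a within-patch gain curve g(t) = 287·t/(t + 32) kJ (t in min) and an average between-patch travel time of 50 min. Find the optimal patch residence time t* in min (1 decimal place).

Maximise g(t)/(T+t): set derivative to zero → g'(t)(T+t) = g(t).
g'(t) = 287·32/(t + 32)². Setting 287·32/(t+32)² = 287t/[(t+32)(50+t)] gives 32(50+t) = t(t+32), so t² = 32×50 = 1600.
t* = √1600 = 40 min.

40.0 min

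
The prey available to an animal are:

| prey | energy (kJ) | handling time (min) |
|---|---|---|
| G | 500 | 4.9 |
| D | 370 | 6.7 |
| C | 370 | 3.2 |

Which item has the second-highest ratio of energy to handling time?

G

In descending order of E/h:
C: 370/3.2 = 116 kJ/min
G: 500/4.9 = 102 kJ/min
D: 370/6.7 = 55.2 kJ/min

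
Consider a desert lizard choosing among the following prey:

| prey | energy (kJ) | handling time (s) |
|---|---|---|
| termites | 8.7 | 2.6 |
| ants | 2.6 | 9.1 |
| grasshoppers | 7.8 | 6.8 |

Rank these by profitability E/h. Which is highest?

Profitability E/h (kJ/s): termites = 8.7/2.6 = 3.35, ants = 2.6/9.1 = 0.286, grasshoppers = 7.8/6.8 = 1.15.
Ranked: termites > grasshoppers > ants.

termites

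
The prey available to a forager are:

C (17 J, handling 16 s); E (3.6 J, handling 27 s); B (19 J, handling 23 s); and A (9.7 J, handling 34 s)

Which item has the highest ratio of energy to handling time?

Profitability E/h (J/s): C = 17/16 = 1.06, E = 3.6/27 = 0.133, B = 19/23 = 0.826, A = 9.7/34 = 0.285.
Ranked: C > B > A > E.

C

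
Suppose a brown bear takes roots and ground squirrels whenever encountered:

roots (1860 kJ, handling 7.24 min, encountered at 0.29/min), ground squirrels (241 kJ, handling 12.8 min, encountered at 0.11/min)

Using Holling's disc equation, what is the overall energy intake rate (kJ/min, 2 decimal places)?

R = (0.29×1860 + 0.11×241) / (1 + 0.29×7.24 + 0.11×12.8) = 565.9/4.508 = 125.5 kJ/min.

125.55 kJ/min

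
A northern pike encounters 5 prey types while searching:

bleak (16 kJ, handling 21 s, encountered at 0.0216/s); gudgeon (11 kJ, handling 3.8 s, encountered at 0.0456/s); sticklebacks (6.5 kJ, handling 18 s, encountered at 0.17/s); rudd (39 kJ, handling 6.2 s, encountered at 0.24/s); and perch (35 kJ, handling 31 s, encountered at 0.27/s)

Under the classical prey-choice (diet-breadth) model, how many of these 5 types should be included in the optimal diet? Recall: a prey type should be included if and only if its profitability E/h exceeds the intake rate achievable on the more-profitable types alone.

1

E/h in descending order: rudd 6.29, gudgeon 2.89, perch 1.13, bleak 0.762, sticklebacks 0.361 kJ/s. The optimal diet is the largest prefix of this list for which every included type satisfies E_i/h_i > R on the types above it.
Rate on top 1: 3.762. gudgeon: 2.89 < 3.762 → exclude; stop.
Optimal diet: rudd — 1 of 5 types.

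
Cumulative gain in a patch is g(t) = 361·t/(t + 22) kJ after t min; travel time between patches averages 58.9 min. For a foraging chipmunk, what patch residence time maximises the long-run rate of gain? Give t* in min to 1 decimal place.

36.0 min

Optimal t* satisfies g'(t*) = g(t*)/(T + t*).
g'(t) = 361·22/(t + 22)². Setting 361·22/(t+22)² = 361t/[(t+22)(58.9+t)] gives 22(58.9+t) = t(t+22), so t² = 22×58.9 = 1296.
t* = √1296 = 36 min.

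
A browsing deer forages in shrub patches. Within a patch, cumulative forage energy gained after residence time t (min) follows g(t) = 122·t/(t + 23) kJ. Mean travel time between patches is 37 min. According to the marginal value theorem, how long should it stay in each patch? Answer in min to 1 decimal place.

Optimal t* satisfies g'(t*) = g(t*)/(T + t*).
g'(t) = 122·23/(t + 23)². Setting 122·23/(t+23)² = 122t/[(t+23)(37+t)] gives 23(37+t) = t(t+23), so t² = 23×37 = 851.
t* = √851 = 29.17 min.

29.2 min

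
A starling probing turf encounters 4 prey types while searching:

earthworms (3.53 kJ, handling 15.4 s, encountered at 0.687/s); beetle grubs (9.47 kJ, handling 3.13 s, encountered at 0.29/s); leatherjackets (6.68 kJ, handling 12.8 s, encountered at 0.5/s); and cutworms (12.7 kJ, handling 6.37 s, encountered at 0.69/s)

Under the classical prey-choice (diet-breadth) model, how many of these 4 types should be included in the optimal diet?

E/h in descending order: beetle grubs 3.03, cutworms 1.99, leatherjackets 0.522, earthworms 0.229 kJ/s. The optimal diet is the largest prefix of this list for which every included type satisfies E_i/h_i > R on the types above it.
Rate on top 1: 1.44. cutworms: 1.99 > 1.44 → include.
Rate on top 2: 1.826. leatherjackets: 0.522 < 1.826 → exclude; stop.
Optimal diet: beetle grubs, cutworms — 2 of 4 types.

2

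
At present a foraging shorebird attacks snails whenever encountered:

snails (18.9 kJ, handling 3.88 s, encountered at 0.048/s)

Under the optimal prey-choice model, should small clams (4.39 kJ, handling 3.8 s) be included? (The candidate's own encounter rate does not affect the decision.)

Current rate: (0.048×18.9)/(1 + 0.048×3.88) = 0.7648 kJ/s.
Profitability of small clams: 4.39/3.8 = 1.155 kJ/s.
1.155 > 0.7648, so adding small clams raises the average — include it.

Yes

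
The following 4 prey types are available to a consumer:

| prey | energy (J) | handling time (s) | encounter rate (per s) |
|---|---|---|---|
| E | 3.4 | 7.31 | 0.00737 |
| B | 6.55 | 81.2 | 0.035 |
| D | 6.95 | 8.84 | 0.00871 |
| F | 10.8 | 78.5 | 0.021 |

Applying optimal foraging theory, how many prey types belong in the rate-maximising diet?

E/h in descending order: D 0.786, E 0.465, F 0.138, B 0.0807 J/s. The optimal diet is the largest prefix of this list for which every included type satisfies E_i/h_i > R on the types above it.
Rate on top 1: 0.05621. E: 0.465 > 0.05621 → include.
Rate on top 2: 0.07569. F: 0.138 > 0.07569 → include.
Rate on top 3: 0.1124. B: 0.0807 < 0.1124 → exclude; stop.
Optimal diet: D, E, F — 3 of 4 types.

3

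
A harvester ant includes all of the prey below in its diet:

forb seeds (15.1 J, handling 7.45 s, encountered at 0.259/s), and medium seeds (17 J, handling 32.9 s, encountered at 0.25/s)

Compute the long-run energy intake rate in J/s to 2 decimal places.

0.73 J/s

R = (0.259×15.1 + 0.25×17) / (1 + 0.259×7.45 + 0.25×32.9) = 8.161/11.15 = 0.7316 J/s.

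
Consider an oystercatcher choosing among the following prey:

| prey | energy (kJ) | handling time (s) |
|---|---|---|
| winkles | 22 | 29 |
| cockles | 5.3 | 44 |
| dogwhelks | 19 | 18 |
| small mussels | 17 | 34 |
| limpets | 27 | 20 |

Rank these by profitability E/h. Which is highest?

In descending order of E/h:
limpets: 27/20 = 1.35 kJ/s
dogwhelks: 19/18 = 1.06 kJ/s
winkles: 22/29 = 0.759 kJ/s
small mussels: 17/34 = 0.5 kJ/s
cockles: 5.3/44 = 0.12 kJ/s

limpets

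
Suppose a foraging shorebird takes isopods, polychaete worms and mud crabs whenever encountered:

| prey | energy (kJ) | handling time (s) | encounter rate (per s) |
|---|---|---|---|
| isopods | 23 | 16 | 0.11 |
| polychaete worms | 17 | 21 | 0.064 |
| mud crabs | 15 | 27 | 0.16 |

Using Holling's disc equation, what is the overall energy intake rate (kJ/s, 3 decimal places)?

0.714 kJ/s

R = Σλ_iE_i / (1 + Σλ_ih_i)
Numerator: 0.11×23 + 0.064×17 + 0.16×15 = 6.018
Denominator: 1 + 0.11×16 + 0.064×21 + 0.16×27 = 8.424
R = 6.018/8.424 = 0.7144 kJ/s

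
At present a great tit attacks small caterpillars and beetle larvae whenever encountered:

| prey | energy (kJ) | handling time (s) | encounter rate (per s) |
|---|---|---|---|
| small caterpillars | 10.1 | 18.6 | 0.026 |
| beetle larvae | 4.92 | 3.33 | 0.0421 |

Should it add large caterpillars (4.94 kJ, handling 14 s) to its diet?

Yes

On small caterpillars and beetle larvae alone, R = ΣλE/(1+Σλh) = 0.4697/1.624 = 0.2893 kJ/s.
Profitability of large caterpillars: 4.94/14 = 0.3529 kJ/s.
0.3529 > 0.2893, so adding large caterpillars raises the average — include it.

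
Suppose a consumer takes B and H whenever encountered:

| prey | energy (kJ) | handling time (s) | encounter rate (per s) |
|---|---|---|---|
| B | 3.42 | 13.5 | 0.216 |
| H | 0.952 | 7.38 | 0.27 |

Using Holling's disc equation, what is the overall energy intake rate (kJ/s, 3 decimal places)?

0.169 kJ/s

Energy encountered per unit search time: 0.216×3.42 + 0.27×0.952 = 0.9958 kJ/s.
Handling time per unit search time: 0.216×13.5 + 0.27×7.38 = 4.909.
Rate = 0.9958/(1 + 4.909) = 0.1685 kJ/s.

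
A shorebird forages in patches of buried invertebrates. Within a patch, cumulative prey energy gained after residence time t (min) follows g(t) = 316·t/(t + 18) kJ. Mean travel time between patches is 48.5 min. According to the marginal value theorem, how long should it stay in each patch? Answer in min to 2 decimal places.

29.55 min

By the marginal value theorem, leave when the instantaneous gain rate g'(t) equals the habitat-wide average g(t)/(T + t).
g'(t) = 316·18/(t + 18)². Setting 316·18/(t+18)² = 316t/[(t+18)(48.5+t)] gives 18(48.5+t) = t(t+18), so t² = 18×48.5 = 873.
t* = √873 = 29.55 min.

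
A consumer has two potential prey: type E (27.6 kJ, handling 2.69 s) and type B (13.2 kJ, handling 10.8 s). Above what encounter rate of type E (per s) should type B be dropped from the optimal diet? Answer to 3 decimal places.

Drop type B once their profitability E₂/h₂ falls below the rate achievable on type E alone: E₂/h₂ = λE₁/(1 + λh₁).
Solve for λ: λE₁h₂ = E₂(1 + λh₁) → λ(E₁h₂ − E₂h₁) = E₂ → λ = E₂/(E₁h₂ − E₂h₁).
λ = 13.2/(27.6×10.8 − 13.2×2.69) = 13.2/262.6 = 0.05027 per s.

0.050 per s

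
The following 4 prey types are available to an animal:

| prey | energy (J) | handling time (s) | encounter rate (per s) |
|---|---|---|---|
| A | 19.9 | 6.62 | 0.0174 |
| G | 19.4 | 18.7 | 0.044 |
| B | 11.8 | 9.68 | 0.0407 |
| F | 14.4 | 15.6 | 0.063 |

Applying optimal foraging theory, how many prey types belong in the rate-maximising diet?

E/h in descending order: A 3.01, B 1.22, G 1.04, F 0.923 J/s. The optimal diet is the largest prefix of this list for which every included type satisfies E_i/h_i > R on the types above it.
Rate on top 1: 0.3105. B: 1.22 > 0.3105 → include.
Rate on top 2: 0.5477. G: 1.04 > 0.5477 → include.
Rate on top 3: 0.7205. F: 0.923 > 0.7205 → include.
Optimal diet: A, B, G, F — 4 of 4 types.

4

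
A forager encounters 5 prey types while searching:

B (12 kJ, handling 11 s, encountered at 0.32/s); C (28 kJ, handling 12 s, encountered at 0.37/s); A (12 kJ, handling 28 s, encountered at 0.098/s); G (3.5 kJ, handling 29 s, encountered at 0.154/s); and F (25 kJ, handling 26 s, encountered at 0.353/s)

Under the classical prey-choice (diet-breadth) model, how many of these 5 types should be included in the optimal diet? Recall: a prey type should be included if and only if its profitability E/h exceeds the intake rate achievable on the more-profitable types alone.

1

Rank by E/h (kJ/s): C 2.33, B 1.09, F 0.962, A 0.429, G 0.121. Include each in turn until the next type's E/h falls below the running intake rate.
Rate on top 1: 1.904. B: 1.09 < 1.904 → exclude; stop.
Optimal diet: C — 1 of 5 types.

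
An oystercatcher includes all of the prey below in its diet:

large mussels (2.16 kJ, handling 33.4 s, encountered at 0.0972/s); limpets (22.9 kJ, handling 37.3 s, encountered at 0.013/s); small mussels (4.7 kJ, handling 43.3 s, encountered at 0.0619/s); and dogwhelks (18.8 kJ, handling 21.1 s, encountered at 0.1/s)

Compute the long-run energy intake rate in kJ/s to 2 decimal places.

0.28 kJ/s

R = (0.0972×2.16 + 0.013×22.9 + 0.0619×4.7 + 0.1×18.8) / (1 + 0.0972×33.4 + 0.013×37.3 + 0.0619×43.3 + 0.1×21.1) = 2.679/9.522 = 0.2813 kJ/s.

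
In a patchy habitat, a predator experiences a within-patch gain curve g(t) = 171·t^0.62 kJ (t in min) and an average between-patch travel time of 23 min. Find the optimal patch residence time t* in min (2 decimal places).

37.53 min

Maximise g(t)/(T+t): set derivative to zero → g'(t)(T+t) = g(t).
g'(t) = 0.62·171·t^-0.38. Setting 0.62·171·t^-0.38 = 171·t^0.62/(23+t) gives 0.62(23+t) = t, so 0.38·t = 0.62×23.
t* = 0.62×23/0.38 = 37.53 min.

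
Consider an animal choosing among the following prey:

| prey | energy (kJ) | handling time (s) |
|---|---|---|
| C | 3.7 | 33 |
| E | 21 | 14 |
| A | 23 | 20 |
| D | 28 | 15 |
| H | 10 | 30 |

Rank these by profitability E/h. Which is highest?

In descending order of E/h:
D: 28/15 = 1.87 kJ/s
E: 21/14 = 1.5 kJ/s
A: 23/20 = 1.15 kJ/s
H: 10/30 = 0.333 kJ/s
C: 3.7/33 = 0.112 kJ/s

D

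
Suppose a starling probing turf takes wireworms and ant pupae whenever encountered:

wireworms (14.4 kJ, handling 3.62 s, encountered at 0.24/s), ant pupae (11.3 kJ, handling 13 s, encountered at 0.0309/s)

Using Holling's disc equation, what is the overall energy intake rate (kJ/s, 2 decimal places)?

1.68 kJ/s

R = Σλ_iE_i / (1 + Σλ_ih_i)
Numerator: 0.24×14.4 + 0.0309×11.3 = 3.805
Denominator: 1 + 0.24×3.62 + 0.0309×13 = 2.271
R = 3.805/2.271 = 1.676 kJ/s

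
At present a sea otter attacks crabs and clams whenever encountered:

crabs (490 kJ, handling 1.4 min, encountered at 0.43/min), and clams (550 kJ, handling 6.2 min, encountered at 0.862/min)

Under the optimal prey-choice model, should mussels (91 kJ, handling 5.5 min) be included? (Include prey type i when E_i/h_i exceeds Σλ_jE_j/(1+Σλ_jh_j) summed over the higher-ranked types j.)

No

Current rate: (0.43×490 + 0.862×550)/(1 + 0.43×1.4 + 0.862×6.2) = 98.58 kJ/min.
mussels: E/h = 91/5.5 = 16.55 kJ/min.
16.55 < 98.58, so adding mussels would lower the average — exclude it.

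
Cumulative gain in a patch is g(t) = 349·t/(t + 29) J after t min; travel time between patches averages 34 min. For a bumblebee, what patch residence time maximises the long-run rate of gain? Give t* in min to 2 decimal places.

31.40 min

Optimal t* satisfies g'(t*) = g(t*)/(T + t*).
g'(t) = 349·29/(t + 29)². Setting 349·29/(t+29)² = 349t/[(t+29)(34+t)] gives 29(34+t) = t(t+29), so t² = 29×34 = 986.
t* = √986 = 31.4 min.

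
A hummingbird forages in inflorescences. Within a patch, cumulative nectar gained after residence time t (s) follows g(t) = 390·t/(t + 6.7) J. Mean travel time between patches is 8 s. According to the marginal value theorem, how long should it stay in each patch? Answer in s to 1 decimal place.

7.3 s

Optimal t* satisfies g'(t*) = g(t*)/(T + t*).
g'(t) = 390·6.7/(t + 6.7)². Setting 390·6.7/(t+6.7)² = 390t/[(t+6.7)(8+t)] gives 6.7(8+t) = t(t+6.7), so t² = 6.7×8 = 53.6.
t* = √53.6 = 7.321 s.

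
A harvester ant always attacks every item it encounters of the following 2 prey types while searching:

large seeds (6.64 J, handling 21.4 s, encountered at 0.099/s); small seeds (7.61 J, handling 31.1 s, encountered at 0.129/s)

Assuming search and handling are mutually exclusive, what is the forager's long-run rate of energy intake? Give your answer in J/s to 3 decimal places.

0.230 J/s

R = Σλ_iE_i / (1 + Σλ_ih_i)
Numerator: 0.099×6.64 + 0.129×7.61 = 1.639
Denominator: 1 + 0.099×21.4 + 0.129×31.1 = 7.131
R = 1.639/7.131 = 0.2299 J/s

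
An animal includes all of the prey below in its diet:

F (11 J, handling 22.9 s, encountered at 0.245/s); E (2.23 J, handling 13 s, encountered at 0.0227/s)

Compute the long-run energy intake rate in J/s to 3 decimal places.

R = Σλ_iE_i / (1 + Σλ_ih_i)
Numerator: 0.245×11 + 0.0227×2.23 = 2.746
Denominator: 1 + 0.245×22.9 + 0.0227×13 = 6.906
R = 2.746/6.906 = 0.3976 J/s

0.398 J/s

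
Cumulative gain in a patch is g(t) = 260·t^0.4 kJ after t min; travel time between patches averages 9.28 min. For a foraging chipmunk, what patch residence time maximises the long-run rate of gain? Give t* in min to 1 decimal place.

By the marginal value theorem, leave when the instantaneous gain rate g'(t) equals the habitat-wide average g(t)/(T + t).
g'(t) = 0.4·260·t^-0.6. Setting 0.4·260·t^-0.6 = 260·t^0.4/(9.28+t) gives 0.4(9.28+t) = t, so 0.60·t = 0.4×9.28.
t* = 0.4×9.28/0.60 = 6.187 min.

6.2 min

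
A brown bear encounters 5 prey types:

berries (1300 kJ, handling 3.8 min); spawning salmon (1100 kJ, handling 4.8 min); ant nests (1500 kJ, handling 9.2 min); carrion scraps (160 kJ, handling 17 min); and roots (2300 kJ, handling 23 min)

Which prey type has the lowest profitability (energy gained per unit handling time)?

carrion scraps

In descending order of E/h:
berries: 1300/3.8 = 342 kJ/min
spawning salmon: 1100/4.8 = 229 kJ/min
ant nests: 1500/9.2 = 163 kJ/min
roots: 2300/23 = 100 kJ/min
carrion scraps: 160/17 = 9.41 kJ/min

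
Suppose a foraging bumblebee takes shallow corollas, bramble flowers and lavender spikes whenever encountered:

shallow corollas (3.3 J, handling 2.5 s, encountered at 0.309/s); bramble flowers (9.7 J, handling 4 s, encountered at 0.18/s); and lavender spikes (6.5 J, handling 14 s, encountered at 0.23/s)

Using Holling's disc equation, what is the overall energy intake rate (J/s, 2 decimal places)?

R = Σλ_iE_i / (1 + Σλ_ih_i)
Numerator: 0.309×3.3 + 0.18×9.7 + 0.23×6.5 = 4.261
Denominator: 1 + 0.309×2.5 + 0.18×4 + 0.23×14 = 5.713
R = 4.261/5.713 = 0.7459 J/s

0.75 J/s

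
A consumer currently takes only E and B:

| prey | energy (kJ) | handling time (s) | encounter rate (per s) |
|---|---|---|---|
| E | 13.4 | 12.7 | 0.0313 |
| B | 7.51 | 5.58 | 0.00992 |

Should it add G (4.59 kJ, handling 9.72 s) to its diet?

Intake rate on the current diet: R = (0.0313×13.4 + 0.00992×7.51) / (1 + 0.0313×12.7 + 0.00992×5.58) = 0.4939/1.453 = 0.34 kJ/s.
G: E/h = 4.59/9.72 = 0.4722 kJ/s.
Since 0.4722 > R, including G increases the long-run rate.

Yes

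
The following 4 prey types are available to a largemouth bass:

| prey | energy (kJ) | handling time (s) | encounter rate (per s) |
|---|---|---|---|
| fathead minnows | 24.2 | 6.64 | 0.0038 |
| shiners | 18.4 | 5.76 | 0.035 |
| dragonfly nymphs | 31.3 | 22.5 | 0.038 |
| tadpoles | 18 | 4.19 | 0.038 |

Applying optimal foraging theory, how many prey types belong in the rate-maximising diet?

4

E/h in descending order: tadpoles 4.3, fathead minnows 3.64, shiners 3.19, dragonfly nymphs 1.39 kJ/s. The optimal diet is the largest prefix of this list for which every included type satisfies E_i/h_i > R on the types above it.
Rate on top 1: 0.5901. fathead minnows: 3.64 > 0.5901 → include.
Rate on top 2: 0.6551. shiners: 3.19 > 0.6551 → include.
Rate on top 3: 1.024. dragonfly nymphs: 1.39 > 1.024 → include.
Optimal diet: tadpoles, fathead minnows, shiners, dragonfly nymphs — 4 of 4 types.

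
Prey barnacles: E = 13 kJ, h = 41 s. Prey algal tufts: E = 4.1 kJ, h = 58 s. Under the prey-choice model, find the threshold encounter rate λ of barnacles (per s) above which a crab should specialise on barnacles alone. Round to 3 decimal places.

The zero-one rule: include algal tufts iff E₂/h₂ > λE₁/(1+λh₁). Equality gives the switch point.
λE₁h₂ = E₂ + λE₂h₁ ⇒ λ = E₂/(E₁h₂ − E₂h₁) = 4.1/(754 − 168.1) = 0.006998 per s.

0.007 per s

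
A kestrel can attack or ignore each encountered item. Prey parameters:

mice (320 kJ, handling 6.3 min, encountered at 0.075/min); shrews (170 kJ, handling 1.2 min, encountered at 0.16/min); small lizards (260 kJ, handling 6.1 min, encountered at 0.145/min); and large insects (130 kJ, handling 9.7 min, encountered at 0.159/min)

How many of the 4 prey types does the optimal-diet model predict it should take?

3

Profitabilities (E/h, kJ/min): shrews 142, mice 50.8, small lizards 42.6, large insects 13.4. Add prey in this order while the next type's profitability exceeds the intake rate on those already taken.
Rate on top 1: 22.82. mice: 50.8 > 22.82 → include.
Rate on top 2: 30.76. small lizards: 42.6 > 30.76 → include.
Rate on top 3: 34.88. large insects: 13.4 < 34.88 → exclude; stop.
Optimal diet: shrews, mice, small lizards — 3 of 4 types.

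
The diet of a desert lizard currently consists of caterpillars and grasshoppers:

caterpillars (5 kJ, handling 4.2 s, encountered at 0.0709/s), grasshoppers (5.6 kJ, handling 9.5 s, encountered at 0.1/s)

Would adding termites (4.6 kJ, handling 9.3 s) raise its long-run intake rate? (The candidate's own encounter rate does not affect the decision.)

Intake rate on the current diet: R = (0.0709×5 + 0.1×5.6) / (1 + 0.0709×4.2 + 0.1×9.5) = 0.9145/2.248 = 0.4068 kJ/s.
Profitability of termites: 4.6/9.3 = 0.4946 kJ/s.
0.4946 > 0.4068, so adding termites raises the average — include it.

Yes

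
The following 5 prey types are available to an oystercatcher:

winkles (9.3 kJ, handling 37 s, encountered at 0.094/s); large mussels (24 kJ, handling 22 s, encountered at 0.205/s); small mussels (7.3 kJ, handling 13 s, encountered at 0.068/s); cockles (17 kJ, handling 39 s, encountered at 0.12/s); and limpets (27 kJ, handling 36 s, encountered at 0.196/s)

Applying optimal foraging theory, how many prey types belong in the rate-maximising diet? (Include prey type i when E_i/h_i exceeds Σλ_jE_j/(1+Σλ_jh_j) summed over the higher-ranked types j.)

1

E/h in descending order: large mussels 1.09, limpets 0.75, small mussels 0.562, cockles 0.436, winkles 0.251 kJ/s. The optimal diet is the largest prefix of this list for which every included type satisfies E_i/h_i > R on the types above it.
Rate on top 1: 0.8929. limpets: 0.75 < 0.8929 → exclude; stop.
Optimal diet: large mussels — 1 of 5 types.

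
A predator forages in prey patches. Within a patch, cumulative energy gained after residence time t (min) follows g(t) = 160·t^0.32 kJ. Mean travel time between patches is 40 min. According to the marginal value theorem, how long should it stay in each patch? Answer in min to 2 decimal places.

18.82 min

Maximise g(t)/(T+t): set derivative to zero → g'(t)(T+t) = g(t).
g'(t) = 0.32·160·t^-0.68. Setting 0.32·160·t^-0.68 = 160·t^0.32/(40+t) gives 0.32(40+t) = t, so 0.68·t = 0.32×40.
t* = 0.32×40/0.68 = 18.82 min.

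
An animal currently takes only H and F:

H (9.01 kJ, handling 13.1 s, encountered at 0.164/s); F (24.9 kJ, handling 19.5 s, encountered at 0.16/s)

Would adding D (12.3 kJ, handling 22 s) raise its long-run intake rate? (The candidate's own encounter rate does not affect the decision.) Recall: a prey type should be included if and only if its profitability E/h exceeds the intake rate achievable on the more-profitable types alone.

No

On H and F alone, R = ΣλE/(1+Σλh) = 5.462/6.268 = 0.8713 kJ/s.
D: E/h = 12.3/22 = 0.5591 kJ/s.
0.5591 < 0.8713, so adding D would lower the average — exclude it.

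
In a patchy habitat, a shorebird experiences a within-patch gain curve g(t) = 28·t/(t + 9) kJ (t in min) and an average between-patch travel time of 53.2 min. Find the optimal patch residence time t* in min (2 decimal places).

21.88 min

By the marginal value theorem, leave when the instantaneous gain rate g'(t) equals the habitat-wide average g(t)/(T + t).
g'(t) = 28·9/(t + 9)². Setting 28·9/(t+9)² = 28t/[(t+9)(53.2+t)] gives 9(53.2+t) = t(t+9), so t² = 9×53.2 = 478.8.
t* = √478.8 = 21.88 min.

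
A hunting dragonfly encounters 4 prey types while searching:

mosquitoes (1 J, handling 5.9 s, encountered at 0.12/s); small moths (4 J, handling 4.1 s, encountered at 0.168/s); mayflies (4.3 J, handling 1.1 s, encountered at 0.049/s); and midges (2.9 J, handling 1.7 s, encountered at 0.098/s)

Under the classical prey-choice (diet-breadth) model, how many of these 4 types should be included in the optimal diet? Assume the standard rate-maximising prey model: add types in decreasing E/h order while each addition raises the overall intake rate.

3

E/h in descending order: mayflies 3.91, midges 1.71, small moths 0.976, mosquitoes 0.169 J/s. The optimal diet is the largest prefix of this list for which every included type satisfies E_i/h_i > R on the types above it.
Rate on top 1: 0.1999. midges: 1.71 > 0.1999 → include.
Rate on top 2: 0.4055. small moths: 0.976 > 0.4055 → include.
Rate on top 3: 0.6112. mosquitoes: 0.169 < 0.6112 → exclude; stop.
Optimal diet: mayflies, midges, small moths — 3 of 4 types.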